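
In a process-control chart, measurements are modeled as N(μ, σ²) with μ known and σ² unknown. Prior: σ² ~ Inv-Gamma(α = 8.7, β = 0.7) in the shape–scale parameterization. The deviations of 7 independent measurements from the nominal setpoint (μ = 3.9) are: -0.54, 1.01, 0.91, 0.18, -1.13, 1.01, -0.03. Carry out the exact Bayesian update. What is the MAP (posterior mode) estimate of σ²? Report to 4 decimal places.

With known mean μ and an Inverse-Gamma(α, β) prior on σ², the Normal likelihood is conjugate: posterior is Inv-Gamma(α + n/2, β + Σ(xᵢ−μ)²/2).
Σ(xᵢ−μ)² = (-0.54)² + (1.01)² + (0.91)² + (0.18)² + (-1.13)² + (1.01)² + (-0.03)² = 4.4701.
Posterior: Inv-Gamma(8.7 + 7/2, 0.7 + 4.4701/2) = Inv-Gamma(12.20, 2.93505).
Mode = β/(α+1) = 2.93505/13.20 = 0.2224.

0.2224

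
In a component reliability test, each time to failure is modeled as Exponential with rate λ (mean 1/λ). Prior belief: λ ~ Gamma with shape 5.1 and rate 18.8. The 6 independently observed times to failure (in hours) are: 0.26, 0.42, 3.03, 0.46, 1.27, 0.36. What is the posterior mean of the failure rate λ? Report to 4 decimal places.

0.4512

With a Gamma(shape α, rate β) prior on the exponential rate λ, the posterior after n observations with total T = Σxᵢ is Gamma(α+n, β+T).
Sum of observations T = 5.80 hours; n = 6.
Posterior: Gamma(5.1+6, 18.8+5.80) = Gamma(11.1, 24.60).
Posterior mean of λ = α/β = 11.1/24.60 = 0.4512.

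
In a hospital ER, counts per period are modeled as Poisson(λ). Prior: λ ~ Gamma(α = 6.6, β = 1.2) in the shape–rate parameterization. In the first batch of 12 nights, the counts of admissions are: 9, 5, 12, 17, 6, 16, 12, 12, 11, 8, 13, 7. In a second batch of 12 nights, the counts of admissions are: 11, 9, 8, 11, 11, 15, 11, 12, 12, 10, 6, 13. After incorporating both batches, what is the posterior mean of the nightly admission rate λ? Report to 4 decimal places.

10.4603

With a Gamma(shape α, rate β) prior, the Poisson likelihood is conjugate: the posterior is Gamma(α + ΣXᵢ, β + n).
Batch 1: sum of counts S = 128 over n = 12 nights.
After batch 1: Gamma(α+S, β+n) = Gamma(6.6+128, 1.2+12) = Gamma(134.6, 13.2).
Batch 2: sum of counts S = 129 over n = 12 nights.
After batch 2: Gamma(α+S, β+n) = Gamma(134.6+129, 13.2+12) = Gamma(263.6, 25.2).
Posterior mean = α/β = 263.6/25.2 = 10.4603.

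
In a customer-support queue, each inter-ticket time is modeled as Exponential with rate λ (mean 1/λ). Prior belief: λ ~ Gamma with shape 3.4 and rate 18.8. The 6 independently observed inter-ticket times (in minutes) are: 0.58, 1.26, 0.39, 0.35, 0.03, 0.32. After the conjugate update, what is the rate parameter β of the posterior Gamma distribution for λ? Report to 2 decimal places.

21.73

With a Gamma(shape α, rate β) prior on the exponential rate λ, the posterior after n observations with total T = Σxᵢ is Gamma(α+n, β+T).
Sum of observations T = 2.93 minutes; n = 6.
Posterior: Gamma(3.4+6, 18.8+2.93) = Gamma(9.4, 21.73).
Posterior β = 21.73.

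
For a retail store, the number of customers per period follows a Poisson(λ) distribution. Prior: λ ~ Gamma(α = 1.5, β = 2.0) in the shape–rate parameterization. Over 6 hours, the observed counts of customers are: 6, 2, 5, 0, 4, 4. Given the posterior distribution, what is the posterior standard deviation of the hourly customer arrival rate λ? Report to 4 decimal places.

0.5929

With a Gamma(shape α, rate β) prior, the Poisson likelihood is conjugate: the posterior is Gamma(α + ΣXᵢ, β + n).
Sum of counts S = 21 over n = 6 hours.
Posterior: Gamma(α+S, β+n) = Gamma(1.5+21, 2.0+6) = Gamma(22.5, 8.0).
SD = √α/β = √22.5/8.0 = 0.5929.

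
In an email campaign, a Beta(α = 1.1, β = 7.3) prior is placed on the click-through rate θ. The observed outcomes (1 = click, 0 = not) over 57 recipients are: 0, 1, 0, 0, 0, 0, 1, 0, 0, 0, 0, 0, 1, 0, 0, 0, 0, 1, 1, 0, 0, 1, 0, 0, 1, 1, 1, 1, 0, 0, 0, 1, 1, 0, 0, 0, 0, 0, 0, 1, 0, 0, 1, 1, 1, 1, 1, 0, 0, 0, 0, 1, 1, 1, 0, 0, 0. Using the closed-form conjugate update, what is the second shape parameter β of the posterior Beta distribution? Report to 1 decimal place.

The Beta prior is conjugate to a Binomial/Bernoulli likelihood; the update adds successes to α and failures to β.
Posterior: Beta(α+k, β+n−k) = Beta(1.1+21, 7.3+36) = Beta(22.1, 43.3).
Posterior β = 43.3.

43.3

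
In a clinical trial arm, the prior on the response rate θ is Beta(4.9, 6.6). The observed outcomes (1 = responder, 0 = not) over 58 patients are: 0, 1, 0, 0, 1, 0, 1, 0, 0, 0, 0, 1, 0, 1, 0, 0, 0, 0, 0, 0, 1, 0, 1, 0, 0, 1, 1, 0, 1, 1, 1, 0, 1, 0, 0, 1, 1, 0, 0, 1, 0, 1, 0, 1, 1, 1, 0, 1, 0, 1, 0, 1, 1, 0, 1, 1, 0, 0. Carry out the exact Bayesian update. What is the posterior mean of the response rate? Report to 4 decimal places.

0.4446

The Beta prior is conjugate to a Binomial/Bernoulli likelihood; the update adds successes to α and failures to β.
Posterior: Beta(α+k, β+n−k) = Beta(4.9+26, 6.6+32) = Beta(30.9, 38.6).
Posterior mean = α/(α+β) = 30.9/69.5 = 0.4446.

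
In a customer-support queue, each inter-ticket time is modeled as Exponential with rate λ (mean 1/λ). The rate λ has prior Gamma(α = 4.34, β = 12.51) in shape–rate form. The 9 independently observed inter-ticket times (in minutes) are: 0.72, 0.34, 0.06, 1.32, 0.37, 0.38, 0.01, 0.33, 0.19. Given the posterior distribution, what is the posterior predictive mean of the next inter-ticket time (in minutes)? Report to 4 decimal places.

With a Gamma(shape α, rate β) prior on the exponential rate λ, the posterior after n observations with total T = Σxᵢ is Gamma(α+n, β+T).
Sum of observations T = 3.72 minutes; n = 9.
Posterior: Gamma(4.34+9, 12.51+3.72) = Gamma(13.34, 16.23).
The predictive distribution for the next observation is Lomax; its mean is β/(α−1) = 16.23/12.34 = 1.3152.

1.3152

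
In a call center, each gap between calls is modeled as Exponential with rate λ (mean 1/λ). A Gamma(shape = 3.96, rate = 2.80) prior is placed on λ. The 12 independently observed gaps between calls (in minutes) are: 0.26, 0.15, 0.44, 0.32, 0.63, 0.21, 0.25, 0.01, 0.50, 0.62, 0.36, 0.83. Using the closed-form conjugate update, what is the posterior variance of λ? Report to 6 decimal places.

With a Gamma(shape α, rate β) prior on the exponential rate λ, the posterior after n observations with total T = Σxᵢ is Gamma(α+n, β+T).
Sum of observations T = 4.58 minutes; n = 12.
Posterior: Gamma(3.96+12, 2.80+4.58) = Gamma(15.96, 7.38).
Var = α/β² = 0.293035.

0.293035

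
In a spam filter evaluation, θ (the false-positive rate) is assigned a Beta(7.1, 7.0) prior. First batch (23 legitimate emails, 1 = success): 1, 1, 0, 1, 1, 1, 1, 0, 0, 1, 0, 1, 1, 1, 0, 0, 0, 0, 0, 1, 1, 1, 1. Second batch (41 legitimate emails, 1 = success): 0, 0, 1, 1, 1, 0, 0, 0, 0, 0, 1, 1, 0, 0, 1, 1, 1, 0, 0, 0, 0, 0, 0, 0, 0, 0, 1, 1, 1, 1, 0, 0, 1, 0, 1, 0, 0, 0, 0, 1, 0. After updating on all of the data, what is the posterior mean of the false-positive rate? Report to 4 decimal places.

0.4622

The Beta prior is conjugate to a Binomial/Bernoulli likelihood; the update adds successes to α and failures to β.
After batch 1: Beta(7.1+14, 7.0+9) = Beta(21.1, 16.0).
After batch 2: Beta(21.1+15, 16.0+26) = Beta(36.1, 42.0).
Posterior mean = α/(α+β) = 36.1/78.1 = 0.4622.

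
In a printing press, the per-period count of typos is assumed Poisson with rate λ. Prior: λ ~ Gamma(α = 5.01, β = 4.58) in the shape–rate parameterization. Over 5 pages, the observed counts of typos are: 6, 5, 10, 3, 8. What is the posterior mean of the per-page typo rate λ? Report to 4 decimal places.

With a Gamma(shape α, rate β) prior, the Poisson likelihood is conjugate: the posterior is Gamma(α + ΣXᵢ, β + n).
Sum of counts S = 32 over n = 5 pages.
Posterior: Gamma(α+S, β+n) = Gamma(5.01+32, 4.58+5) = Gamma(37.01, 9.58).
Posterior mean = α/β = 37.01/9.58 = 3.8633.

3.8633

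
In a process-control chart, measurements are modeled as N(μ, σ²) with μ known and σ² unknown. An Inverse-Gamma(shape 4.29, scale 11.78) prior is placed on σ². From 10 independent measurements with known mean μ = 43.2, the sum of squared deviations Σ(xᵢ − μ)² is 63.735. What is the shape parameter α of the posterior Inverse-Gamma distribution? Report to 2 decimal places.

With known mean μ and an Inverse-Gamma(α, β) prior on σ², the Normal likelihood is conjugate: posterior is Inv-Gamma(α + n/2, β + Σ(xᵢ−μ)²/2).
Posterior: Inv-Gamma(4.29 + 10/2, 11.78 + 63.735/2) = Inv-Gamma(9.29, 43.6475).
Posterior α = 9.29.

9.29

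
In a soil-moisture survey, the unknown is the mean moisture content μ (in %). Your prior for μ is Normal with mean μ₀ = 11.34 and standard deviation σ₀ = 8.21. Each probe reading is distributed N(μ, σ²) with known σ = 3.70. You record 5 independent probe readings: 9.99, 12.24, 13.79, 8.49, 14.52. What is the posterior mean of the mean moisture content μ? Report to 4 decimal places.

11.7878

For Normal data with known variance σ², a Normal(μ₀, σ₀²) prior on μ is conjugate. Posterior precision = 1/σ₀² + n/σ²; posterior mean is the precision-weighted average of μ₀ and x̄.
Σxᵢ = 9.99 + 12.24 + 13.79 + 8.49 + 14.52 = 59.03, so n·x̄ = 59.03.
σ₀² = 8.21² = 67.4041, σ² = 3.70² = 13.69; σ² + n·σ₀² = 13.69 + 5·67.4041 = 350.7105.
Posterior mean = (μ₀/σ₀² + n·x̄/σ²)/(1/σ₀² + n/σ²) = (σ²·μ₀ + σ₀²·n·x̄)/(σ² + n·σ₀²) = (13.69·11.34 + 67.4041·59.03)/350.7105 = 4134.108623/350.7105 = 11.7878.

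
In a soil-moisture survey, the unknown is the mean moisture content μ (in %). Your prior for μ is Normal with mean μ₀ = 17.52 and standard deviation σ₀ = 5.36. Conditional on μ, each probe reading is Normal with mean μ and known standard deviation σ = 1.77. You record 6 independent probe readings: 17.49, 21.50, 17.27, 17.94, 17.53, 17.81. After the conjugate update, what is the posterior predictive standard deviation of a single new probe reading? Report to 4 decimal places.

For Normal data with known variance σ², a Normal(μ₀, σ₀²) prior on μ is conjugate. Posterior precision = 1/σ₀² + n/σ²; posterior mean is the precision-weighted average of μ₀ and x̄.
σ₀² = 5.36² = 28.7296, σ² = 1.77² = 3.1329; σ² + n·σ₀² = 3.1329 + 6·28.7296 = 175.5105.
Posterior precision = 1/σ₀² + n/σ² = 1/28.7296 + 6/3.1329 = (σ² + n·σ₀²)/(σ₀²σ²) = 175.5105/(28.7296·3.1329); posterior variance σₙ² = σ₀²σ²/(σ² + n·σ₀²) = 28.7296·3.1329/175.5105 = 0.512830.
Predictive variance for one new observation = σₙ² + σ² = 28.7296·3.1329/175.5105 + 3.1329 = σ²·(σ₀² + 175.5105)/175.5105 = 3.1329·204.2401/175.5105 = 3.645730; SD = √(3.1329·204.2401/175.5105) = 1.9094.

1.9094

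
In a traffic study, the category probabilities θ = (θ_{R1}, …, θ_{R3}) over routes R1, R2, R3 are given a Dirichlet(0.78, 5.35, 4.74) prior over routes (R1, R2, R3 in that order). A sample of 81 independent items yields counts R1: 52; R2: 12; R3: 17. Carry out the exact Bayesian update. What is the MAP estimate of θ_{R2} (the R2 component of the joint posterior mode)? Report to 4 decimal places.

0.1840

The Dirichlet prior is conjugate to the Multinomial likelihood: each posterior αⱼ = prior αⱼ + observed count nⱼ.
Posterior concentration: (52.78, 17.35, 21.74), total = 91.87.
Joint mode component: (α_{R2}−1)/(Σα−K) = 16.35/88.87 = 0.1840.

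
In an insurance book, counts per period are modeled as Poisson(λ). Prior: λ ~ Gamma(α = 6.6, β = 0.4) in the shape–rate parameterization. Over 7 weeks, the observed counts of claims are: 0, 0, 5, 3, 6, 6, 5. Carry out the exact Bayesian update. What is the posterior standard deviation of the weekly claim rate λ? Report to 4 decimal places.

0.7596

With a Gamma(shape α, rate β) prior, the Poisson likelihood is conjugate: the posterior is Gamma(α + ΣXᵢ, β + n).
Sum of counts S = 25 over n = 7 weeks.
Posterior: Gamma(α+S, β+n) = Gamma(6.6+25, 0.4+7) = Gamma(31.6, 7.4).
SD = √α/β = √31.6/7.4 = 0.7596.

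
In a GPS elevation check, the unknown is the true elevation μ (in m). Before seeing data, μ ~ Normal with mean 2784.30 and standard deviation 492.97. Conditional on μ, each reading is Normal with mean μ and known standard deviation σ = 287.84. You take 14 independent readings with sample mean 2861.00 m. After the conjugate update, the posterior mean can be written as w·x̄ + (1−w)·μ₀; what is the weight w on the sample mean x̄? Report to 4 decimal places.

For Normal data with known variance σ², a Normal(μ₀, σ₀²) prior on μ is conjugate. Posterior precision = 1/σ₀² + n/σ²; posterior mean is the precision-weighted average of μ₀ and x̄.
σ₀² = 492.97² = 243019.4209, σ² = 287.84² = 82851.8656. Prior precision 1/σ₀² = 1/243019.4209; data precision n/σ² = 14/82851.8656.
w = (n/σ²)/(1/σ₀² + n/σ²) = n·σ₀²/(σ² + n·σ₀²) = 14·243019.4209/(82851.8656 + 14·243019.4209) = 3402271.8926/3485123.7582 = 0.9762.

0.9762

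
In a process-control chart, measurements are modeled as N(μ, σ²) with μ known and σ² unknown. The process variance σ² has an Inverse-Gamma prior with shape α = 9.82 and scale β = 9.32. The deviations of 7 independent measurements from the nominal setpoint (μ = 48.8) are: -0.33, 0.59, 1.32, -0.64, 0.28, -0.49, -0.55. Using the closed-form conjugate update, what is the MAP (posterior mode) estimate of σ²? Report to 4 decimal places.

With known mean μ and an Inverse-Gamma(α, β) prior on σ², the Normal likelihood is conjugate: posterior is Inv-Gamma(α + n/2, β + Σ(xᵢ−μ)²/2).
Σ(xᵢ−μ)² = (-0.33)² + (0.59)² + (1.32)² + (-0.64)² + (0.28)² + (-0.49)² + (-0.55)² = 3.2300.
Posterior: Inv-Gamma(9.82 + 7/2, 9.32 + 3.2300/2) = Inv-Gamma(13.32, 10.93500).
Mode = β/(α+1) = 10.93500/14.32 = 0.7636.

0.7636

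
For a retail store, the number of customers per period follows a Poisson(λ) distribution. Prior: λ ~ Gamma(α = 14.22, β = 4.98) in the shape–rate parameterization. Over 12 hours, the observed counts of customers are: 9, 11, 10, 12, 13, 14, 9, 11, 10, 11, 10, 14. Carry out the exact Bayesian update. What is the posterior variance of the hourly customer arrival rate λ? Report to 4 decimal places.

0.5141

With a Gamma(shape α, rate β) prior, the Poisson likelihood is conjugate: the posterior is Gamma(α + ΣXᵢ, β + n).
Sum of counts S = 134 over n = 12 hours.
Posterior: Gamma(α+S, β+n) = Gamma(14.22+134, 4.98+12) = Gamma(148.22, 16.98).
Var = α/β² = 148.22/16.98² = 0.5141.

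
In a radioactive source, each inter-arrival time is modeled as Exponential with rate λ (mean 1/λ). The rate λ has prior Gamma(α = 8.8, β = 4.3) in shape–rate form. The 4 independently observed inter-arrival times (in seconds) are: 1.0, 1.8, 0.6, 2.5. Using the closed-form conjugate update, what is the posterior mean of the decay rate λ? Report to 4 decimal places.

With a Gamma(shape α, rate β) prior on the exponential rate λ, the posterior after n observations with total T = Σxᵢ is Gamma(α+n, β+T).
Sum of observations T = 5.9 seconds; n = 4.
Posterior: Gamma(8.8+4, 4.3+5.9) = Gamma(12.8, 10.2).
Posterior mean of λ = α/β = 12.8/10.2 = 1.2549.

1.2549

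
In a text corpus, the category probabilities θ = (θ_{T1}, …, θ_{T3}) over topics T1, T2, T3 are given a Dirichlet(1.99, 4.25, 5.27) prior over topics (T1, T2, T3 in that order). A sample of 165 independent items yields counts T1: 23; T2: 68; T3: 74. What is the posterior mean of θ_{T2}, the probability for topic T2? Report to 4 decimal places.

The Dirichlet prior is conjugate to the Multinomial likelihood: each posterior αⱼ = prior αⱼ + observed count nⱼ.
Posterior concentration: (24.99, 72.25, 79.27), total = 176.51.
E[θ_{T2}|data] = α_{T2}/Σα = 72.25/176.51 = 0.4093.

0.4093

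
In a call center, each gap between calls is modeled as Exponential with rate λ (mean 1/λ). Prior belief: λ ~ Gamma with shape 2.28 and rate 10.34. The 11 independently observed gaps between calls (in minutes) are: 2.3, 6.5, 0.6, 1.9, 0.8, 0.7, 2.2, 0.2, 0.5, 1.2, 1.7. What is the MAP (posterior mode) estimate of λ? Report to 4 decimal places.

With a Gamma(shape α, rate β) prior on the exponential rate λ, the posterior after n observations with total T = Σxᵢ is Gamma(α+n, β+T).
Sum of observations T = 18.6 minutes; n = 11.
Posterior: Gamma(2.28+11, 10.34+18.6) = Gamma(13.28, 28.94).
Mode = (α−1)/β = 0.4243.

0.4243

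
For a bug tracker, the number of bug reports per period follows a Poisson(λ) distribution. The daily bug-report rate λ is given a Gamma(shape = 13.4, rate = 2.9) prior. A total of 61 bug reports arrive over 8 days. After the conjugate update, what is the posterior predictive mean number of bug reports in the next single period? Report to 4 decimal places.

6.8257

With a Gamma(shape α, rate β) prior, the Poisson likelihood is conjugate: the posterior is Gamma(α + ΣXᵢ, β + n).
Posterior: Gamma(α+S, β+n) = Gamma(13.4+61, 2.9+8) = Gamma(74.4, 10.9).
The predictive distribution for one future period is NegBinom with mean α/β = 6.8257.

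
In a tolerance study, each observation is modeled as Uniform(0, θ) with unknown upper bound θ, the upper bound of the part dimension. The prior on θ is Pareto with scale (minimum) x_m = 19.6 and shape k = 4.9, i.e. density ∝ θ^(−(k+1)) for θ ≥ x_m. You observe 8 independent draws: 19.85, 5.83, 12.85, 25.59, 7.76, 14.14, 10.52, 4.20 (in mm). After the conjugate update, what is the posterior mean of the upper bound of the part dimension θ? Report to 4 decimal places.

A Pareto(scale x_m, shape k) prior on the upper bound θ of Uniform(0, θ) is conjugate: posterior is Pareto(max(x_m, max xᵢ), k + n).
Sample maximum = 25.59; prior scale x_m = 19.6 → posterior scale = max = 25.59.
Posterior shape = 4.9 + 8 = 12.9.
E[θ|data] = k·x_m/(k−1) = 12.9·25.59/11.9 = 27.7404.

27.7404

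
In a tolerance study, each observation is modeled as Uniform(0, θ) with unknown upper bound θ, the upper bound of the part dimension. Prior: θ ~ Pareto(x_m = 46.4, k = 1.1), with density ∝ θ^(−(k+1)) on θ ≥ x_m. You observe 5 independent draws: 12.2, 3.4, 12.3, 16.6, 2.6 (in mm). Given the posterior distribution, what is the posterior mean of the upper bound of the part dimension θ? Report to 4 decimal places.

A Pareto(scale x_m, shape k) prior on the upper bound θ of Uniform(0, θ) is conjugate: posterior is Pareto(max(x_m, max xᵢ), k + n).
Sample maximum = 16.6; prior scale x_m = 46.4 → posterior scale = max = 46.4.
Posterior shape = 1.1 + 5 = 6.1.
E[θ|data] = k·x_m/(k−1) = 6.1·46.4/5.1 = 55.4980.

55.4980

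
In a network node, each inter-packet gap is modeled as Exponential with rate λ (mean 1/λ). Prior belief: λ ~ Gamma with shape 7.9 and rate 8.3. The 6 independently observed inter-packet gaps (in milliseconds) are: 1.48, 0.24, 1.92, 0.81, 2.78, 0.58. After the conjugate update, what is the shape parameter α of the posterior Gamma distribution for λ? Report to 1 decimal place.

With a Gamma(shape α, rate β) prior on the exponential rate λ, the posterior after n observations with total T = Σxᵢ is Gamma(α+n, β+T).
Sum of observations T = 7.81 milliseconds; n = 6.
Posterior: Gamma(7.9+6, 8.3+7.81) = Gamma(13.9, 16.11).
Posterior α = 13.9.

13.9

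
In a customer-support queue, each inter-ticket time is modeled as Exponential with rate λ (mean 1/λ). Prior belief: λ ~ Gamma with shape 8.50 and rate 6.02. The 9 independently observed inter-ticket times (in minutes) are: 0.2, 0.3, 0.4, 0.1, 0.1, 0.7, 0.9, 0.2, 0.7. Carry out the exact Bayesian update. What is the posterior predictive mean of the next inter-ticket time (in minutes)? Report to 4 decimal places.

With a Gamma(shape α, rate β) prior on the exponential rate λ, the posterior after n observations with total T = Σxᵢ is Gamma(α+n, β+T).
Sum of observations T = 3.6 minutes; n = 9.
Posterior: Gamma(8.50+9, 6.02+3.6) = Gamma(17.50, 9.62).
The predictive distribution for the next observation is Lomax; its mean is β/(α−1) = 9.62/16.50 = 0.5830.

0.5830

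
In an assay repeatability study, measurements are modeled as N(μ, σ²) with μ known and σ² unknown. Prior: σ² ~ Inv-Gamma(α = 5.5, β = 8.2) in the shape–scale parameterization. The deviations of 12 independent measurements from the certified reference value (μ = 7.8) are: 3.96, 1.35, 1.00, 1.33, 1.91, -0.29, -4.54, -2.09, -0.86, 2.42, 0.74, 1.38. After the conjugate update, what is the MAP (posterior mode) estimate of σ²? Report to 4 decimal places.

2.9773

With known mean μ and an Inverse-Gamma(α, β) prior on σ², the Normal likelihood is conjugate: posterior is Inv-Gamma(α + n/2, β + Σ(xᵢ−μ)²/2).
Σ(xᵢ−μ)² = (3.96)² + (1.35)² + (1.00)² + (1.33)² + (1.91)² + (-0.29)² + (-4.54)² + (-2.09)² + (-0.86)² + (2.42)² + (0.74)² + (1.38)² = 58.0329.
Posterior: Inv-Gamma(5.5 + 12/2, 8.2 + 58.0329/2) = Inv-Gamma(11.50, 37.21645).
Mode = β/(α+1) = 37.21645/12.50 = 2.9773.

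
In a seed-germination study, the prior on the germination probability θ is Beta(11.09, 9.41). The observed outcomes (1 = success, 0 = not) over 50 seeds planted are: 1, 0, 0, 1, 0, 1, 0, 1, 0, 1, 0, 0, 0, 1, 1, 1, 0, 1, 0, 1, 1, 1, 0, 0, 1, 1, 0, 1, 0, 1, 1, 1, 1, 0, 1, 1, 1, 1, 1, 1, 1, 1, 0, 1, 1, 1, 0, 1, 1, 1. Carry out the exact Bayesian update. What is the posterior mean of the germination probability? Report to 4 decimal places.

0.6254

The Beta prior is conjugate to a Binomial/Bernoulli likelihood; the update adds successes to α and failures to β.
Posterior: Beta(α+k, β+n−k) = Beta(11.09+33, 9.41+17) = Beta(44.09, 26.41).
Posterior mean = α/(α+β) = 44.09/70.50 = 0.6254.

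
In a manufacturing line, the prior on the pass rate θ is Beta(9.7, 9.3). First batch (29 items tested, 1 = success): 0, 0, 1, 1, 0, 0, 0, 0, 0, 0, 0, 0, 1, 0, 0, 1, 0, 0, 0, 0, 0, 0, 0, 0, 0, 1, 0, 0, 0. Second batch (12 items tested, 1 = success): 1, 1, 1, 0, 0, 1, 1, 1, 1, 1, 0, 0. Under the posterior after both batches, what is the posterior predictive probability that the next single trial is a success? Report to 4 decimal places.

The Beta prior is conjugate to a Binomial/Bernoulli likelihood; the update adds successes to α and failures to β.
After batch 1: Beta(9.7+5, 9.3+24) = Beta(14.7, 33.3).
After batch 2: Beta(14.7+8, 33.3+4) = Beta(22.7, 37.3).
For a single future Bernoulli trial, P(success | data) = α/(α+β) = 0.3783.

0.3783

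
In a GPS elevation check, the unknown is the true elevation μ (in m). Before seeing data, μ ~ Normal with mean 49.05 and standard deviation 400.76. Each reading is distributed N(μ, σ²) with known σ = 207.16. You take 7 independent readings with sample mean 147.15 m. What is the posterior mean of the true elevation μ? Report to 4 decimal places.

For Normal data with known variance σ², a Normal(μ₀, σ₀²) prior on μ is conjugate. Posterior precision = 1/σ₀² + n/σ²; posterior mean is the precision-weighted average of μ₀ and x̄.
n·x̄ = 7·147.15 = 1030.05.
σ₀² = 400.76² = 160608.5776, σ² = 207.16² = 42915.2656; σ² + n·σ₀² = 42915.2656 + 7·160608.5776 = 1167175.3088.
Posterior mean = (μ₀/σ₀² + n·x̄/σ²)/(1/σ₀² + n/σ²) = (σ²·μ₀ + σ₀²·n·x̄)/(σ² + n·σ₀²) = (42915.2656·49.05 + 160608.5776·1030.05)/1167175.3088 = 167539859.13456/1167175.3088 = 143.5430.

143.5430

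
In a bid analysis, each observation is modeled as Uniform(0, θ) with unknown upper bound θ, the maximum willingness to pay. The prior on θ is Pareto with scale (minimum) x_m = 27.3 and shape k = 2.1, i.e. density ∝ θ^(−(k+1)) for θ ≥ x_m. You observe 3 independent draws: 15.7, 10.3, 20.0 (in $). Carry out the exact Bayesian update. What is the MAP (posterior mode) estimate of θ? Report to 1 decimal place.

27.3

A Pareto(scale x_m, shape k) prior on the upper bound θ of Uniform(0, θ) is conjugate: posterior is Pareto(max(x_m, max xᵢ), k + n).
Sample maximum = 20.0; prior scale x_m = 27.3 → posterior scale = max = 27.3.
Posterior shape = 2.1 + 3 = 5.1.
The Pareto density is decreasing on [x_m, ∞), so the mode is x_m = 27.3.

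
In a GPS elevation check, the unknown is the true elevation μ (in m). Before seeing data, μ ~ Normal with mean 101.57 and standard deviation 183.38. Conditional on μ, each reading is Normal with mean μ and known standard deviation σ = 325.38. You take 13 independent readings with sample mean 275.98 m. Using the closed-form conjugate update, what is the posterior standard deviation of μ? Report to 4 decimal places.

For Normal data with known variance σ², a Normal(μ₀, σ₀²) prior on μ is conjugate. Posterior precision = 1/σ₀² + n/σ²; posterior mean is the precision-weighted average of μ₀ and x̄.
σ₀² = 183.38² = 33628.2244, σ² = 325.38² = 105872.1444; σ² + n·σ₀² = 105872.1444 + 13·33628.2244 = 543039.0616.
Posterior precision = 1/σ₀² + n/σ² = 1/33628.2244 + 13/105872.1444 = (σ² + n·σ₀²)/(σ₀²σ²) = 543039.0616/(33628.2244·105872.1444); posterior variance σₙ² = σ₀²σ²/(σ² + n·σ₀²) = 33628.2244·105872.1444/543039.0616 = 6556.235972.
Posterior SD = √σₙ² = √(33628.2244·105872.1444/543039.0616) = 80.9706.

80.9706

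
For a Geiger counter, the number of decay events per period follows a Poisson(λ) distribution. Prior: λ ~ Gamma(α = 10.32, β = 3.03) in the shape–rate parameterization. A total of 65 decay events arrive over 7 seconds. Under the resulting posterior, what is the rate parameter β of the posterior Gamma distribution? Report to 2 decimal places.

10.03

With a Gamma(shape α, rate β) prior, the Poisson likelihood is conjugate: the posterior is Gamma(α + ΣXᵢ, β + n).
Posterior: Gamma(α+S, β+n) = Gamma(10.32+65, 3.03+7) = Gamma(75.32, 10.03).
Posterior β = 10.03.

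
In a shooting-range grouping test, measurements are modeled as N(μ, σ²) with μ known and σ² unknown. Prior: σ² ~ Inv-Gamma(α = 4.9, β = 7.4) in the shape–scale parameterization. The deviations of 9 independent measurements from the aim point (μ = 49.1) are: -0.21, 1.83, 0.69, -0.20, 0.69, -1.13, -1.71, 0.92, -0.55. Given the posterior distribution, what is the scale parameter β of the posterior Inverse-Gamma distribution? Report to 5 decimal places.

With known mean μ and an Inverse-Gamma(α, β) prior on σ², the Normal likelihood is conjugate: posterior is Inv-Gamma(α + n/2, β + Σ(xᵢ−μ)²/2).
Σ(xᵢ−μ)² = (-0.21)² + (1.83)² + (0.69)² + (-0.20)² + (0.69)² + (-1.13)² + (-1.71)² + (0.92)² + (-0.55)² = 9.7351.
Posterior: Inv-Gamma(4.9 + 9/2, 7.4 + 9.7351/2) = Inv-Gamma(9.40, 12.26755).
Posterior β = 12.26755.

12.26755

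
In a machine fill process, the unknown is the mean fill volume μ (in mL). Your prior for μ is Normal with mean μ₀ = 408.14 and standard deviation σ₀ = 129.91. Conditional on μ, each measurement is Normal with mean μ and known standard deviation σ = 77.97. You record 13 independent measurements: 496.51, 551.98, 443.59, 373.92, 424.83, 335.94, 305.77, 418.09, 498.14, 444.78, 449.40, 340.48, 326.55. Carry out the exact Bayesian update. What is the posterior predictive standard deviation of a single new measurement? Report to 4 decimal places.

For Normal data with known variance σ², a Normal(μ₀, σ₀²) prior on μ is conjugate. Posterior precision = 1/σ₀² + n/σ²; posterior mean is the precision-weighted average of μ₀ and x̄.
σ₀² = 129.91² = 16876.6081, σ² = 77.97² = 6079.3209; σ² + n·σ₀² = 6079.3209 + 13·16876.6081 = 225475.2262.
Posterior precision = 1/σ₀² + n/σ² = 1/16876.6081 + 13/6079.3209 = (σ² + n·σ₀²)/(σ₀²σ²) = 225475.2262/(16876.6081·6079.3209); posterior variance σₙ² = σ₀²σ²/(σ² + n·σ₀²) = 16876.6081·6079.3209/225475.2262 = 455.031438.
Predictive variance for one new observation = σₙ² + σ² = 16876.6081·6079.3209/225475.2262 + 6079.3209 = σ²·(σ₀² + 225475.2262)/225475.2262 = 6079.3209·242351.8343/225475.2262 = 6534.352338; SD = √(6079.3209·242351.8343/225475.2262) = 80.8353.

80.8353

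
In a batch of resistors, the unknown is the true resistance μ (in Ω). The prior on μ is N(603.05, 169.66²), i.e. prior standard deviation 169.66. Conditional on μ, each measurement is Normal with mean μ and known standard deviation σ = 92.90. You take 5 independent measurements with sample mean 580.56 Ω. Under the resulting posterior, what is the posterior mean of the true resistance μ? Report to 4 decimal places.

581.8323

For Normal data with known variance σ², a Normal(μ₀, σ₀²) prior on μ is conjugate. Posterior precision = 1/σ₀² + n/σ²; posterior mean is the precision-weighted average of μ₀ and x̄.
n·x̄ = 5·580.56 = 2902.8.
σ₀² = 169.66² = 28784.5156, σ² = 92.90² = 8630.41; σ² + n·σ₀² = 8630.41 + 5·28784.5156 = 152552.988.
Posterior mean = (μ₀/σ₀² + n·x̄/σ²)/(1/σ₀² + n/σ²) = (σ²·μ₀ + σ₀²·n·x̄)/(σ² + n·σ₀²) = (8630.41·603.05 + 28784.5156·2902.8)/152552.988 = 88760260.63418/152552.988 = 581.8323.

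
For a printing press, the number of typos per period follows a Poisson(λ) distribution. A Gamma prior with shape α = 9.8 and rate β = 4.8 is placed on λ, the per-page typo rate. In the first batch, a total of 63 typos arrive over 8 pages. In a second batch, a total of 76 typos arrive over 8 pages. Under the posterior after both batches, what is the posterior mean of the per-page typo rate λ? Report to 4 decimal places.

With a Gamma(shape α, rate β) prior, the Poisson likelihood is conjugate: the posterior is Gamma(α + ΣXᵢ, β + n).
After batch 1: Gamma(α+S, β+n) = Gamma(9.8+63, 4.8+8) = Gamma(72.8, 12.8).
After batch 2: Gamma(α+S, β+n) = Gamma(72.8+76, 12.8+8) = Gamma(148.8, 20.8).
Posterior mean = α/β = 148.8/20.8 = 7.1538.

7.1538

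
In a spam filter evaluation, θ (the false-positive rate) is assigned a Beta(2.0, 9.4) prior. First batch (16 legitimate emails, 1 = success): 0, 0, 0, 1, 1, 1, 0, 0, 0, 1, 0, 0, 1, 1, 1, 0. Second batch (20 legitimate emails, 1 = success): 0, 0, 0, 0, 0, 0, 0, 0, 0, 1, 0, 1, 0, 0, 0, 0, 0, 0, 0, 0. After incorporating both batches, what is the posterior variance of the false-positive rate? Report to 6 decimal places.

0.003682

The Beta prior is conjugate to a Binomial/Bernoulli likelihood; the update adds successes to α and failures to β.
After batch 1: Beta(2.0+7, 9.4+9) = Beta(9.0, 18.4).
After batch 2: Beta(9.0+2, 18.4+18) = Beta(11.0, 36.4).
Var = αβ/((α+β)²(α+β+1)) = 11.0·36.4/(47.4²·48.4) = 0.003682.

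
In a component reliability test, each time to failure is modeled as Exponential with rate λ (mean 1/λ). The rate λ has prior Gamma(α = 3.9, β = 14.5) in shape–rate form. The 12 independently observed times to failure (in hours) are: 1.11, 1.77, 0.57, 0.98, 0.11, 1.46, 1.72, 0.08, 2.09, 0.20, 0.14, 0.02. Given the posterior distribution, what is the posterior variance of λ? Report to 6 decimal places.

With a Gamma(shape α, rate β) prior on the exponential rate λ, the posterior after n observations with total T = Σxᵢ is Gamma(α+n, β+T).
Sum of observations T = 10.25 hours; n = 12.
Posterior: Gamma(3.9+12, 14.5+10.25) = Gamma(15.9, 24.75).
Var = α/β² = 0.025957.

0.025957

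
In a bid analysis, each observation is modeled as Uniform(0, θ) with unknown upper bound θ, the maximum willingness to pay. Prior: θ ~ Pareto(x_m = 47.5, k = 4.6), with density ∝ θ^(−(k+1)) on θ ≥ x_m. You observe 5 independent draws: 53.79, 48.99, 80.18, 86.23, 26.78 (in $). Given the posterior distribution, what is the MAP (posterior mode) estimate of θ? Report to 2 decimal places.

A Pareto(scale x_m, shape k) prior on the upper bound θ of Uniform(0, θ) is conjugate: posterior is Pareto(max(x_m, max xᵢ), k + n).
Sample maximum = 86.23; prior scale x_m = 47.5 → posterior scale = max = 86.23.
Posterior shape = 4.6 + 5 = 9.6.
The Pareto density is decreasing on [x_m, ∞), so the mode is x_m = 86.23.

86.23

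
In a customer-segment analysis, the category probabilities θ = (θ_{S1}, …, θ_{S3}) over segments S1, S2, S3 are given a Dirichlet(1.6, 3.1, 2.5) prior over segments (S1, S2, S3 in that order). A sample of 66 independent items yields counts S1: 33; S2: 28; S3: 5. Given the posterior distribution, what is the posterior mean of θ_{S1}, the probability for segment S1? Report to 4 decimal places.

The Dirichlet prior is conjugate to the Multinomial likelihood: each posterior αⱼ = prior αⱼ + observed count nⱼ.
Posterior concentration: (34.6, 31.1, 7.5), total = 73.2.
E[θ_{S1}|data] = α_{S1}/Σα = 34.6/73.2 = 0.4727.

0.4727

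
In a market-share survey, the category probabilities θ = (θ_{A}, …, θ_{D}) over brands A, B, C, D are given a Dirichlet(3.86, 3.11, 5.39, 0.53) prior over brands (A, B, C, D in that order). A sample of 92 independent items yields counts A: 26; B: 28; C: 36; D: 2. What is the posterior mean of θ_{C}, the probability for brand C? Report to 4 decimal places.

0.3946

The Dirichlet prior is conjugate to the Multinomial likelihood: each posterior αⱼ = prior αⱼ + observed count nⱼ.
Posterior concentration: (29.86, 31.11, 41.39, 2.53), total = 104.89.
E[θ_{C}|data] = α_{C}/Σα = 41.39/104.89 = 0.3946.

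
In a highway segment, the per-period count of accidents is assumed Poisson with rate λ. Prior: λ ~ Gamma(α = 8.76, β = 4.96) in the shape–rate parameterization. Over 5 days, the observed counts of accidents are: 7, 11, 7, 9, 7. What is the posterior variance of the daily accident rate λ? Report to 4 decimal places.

0.5016

With a Gamma(shape α, rate β) prior, the Poisson likelihood is conjugate: the posterior is Gamma(α + ΣXᵢ, β + n).
Sum of counts S = 41 over n = 5 days.
Posterior: Gamma(α+S, β+n) = Gamma(8.76+41, 4.96+5) = Gamma(49.76, 9.96).
Var = α/β² = 49.76/9.96² = 0.5016.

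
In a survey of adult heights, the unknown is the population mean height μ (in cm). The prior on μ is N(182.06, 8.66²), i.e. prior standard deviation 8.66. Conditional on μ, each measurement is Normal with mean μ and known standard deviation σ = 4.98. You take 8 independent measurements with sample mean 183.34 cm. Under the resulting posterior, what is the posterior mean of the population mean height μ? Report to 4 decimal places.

183.2892

For Normal data with known variance σ², a Normal(μ₀, σ₀²) prior on μ is conjugate. Posterior precision = 1/σ₀² + n/σ²; posterior mean is the precision-weighted average of μ₀ and x̄.
n·x̄ = 8·183.34 = 1466.72.
σ₀² = 8.66² = 74.9956, σ² = 4.98² = 24.8004; σ² + n·σ₀² = 24.8004 + 8·74.9956 = 624.7652.
Posterior mean = (μ₀/σ₀² + n·x̄/σ²)/(1/σ₀² + n/σ²) = (σ²·μ₀ + σ₀²·n·x̄)/(σ² + n·σ₀²) = (24.8004·182.06 + 74.9956·1466.72)/624.7652 = 114512.707256/624.7652 = 183.2892.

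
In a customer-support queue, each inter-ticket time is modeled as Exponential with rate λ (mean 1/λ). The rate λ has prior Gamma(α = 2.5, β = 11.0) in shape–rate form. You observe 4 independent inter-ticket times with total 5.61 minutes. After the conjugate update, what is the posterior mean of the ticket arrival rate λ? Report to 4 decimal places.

With a Gamma(shape α, rate β) prior on the exponential rate λ, the posterior after n observations with total T = Σxᵢ is Gamma(α+n, β+T).
Posterior: Gamma(2.5+4, 11.0+5.61) = Gamma(6.5, 16.61).
Posterior mean of λ = α/β = 6.5/16.61 = 0.3913.

0.3913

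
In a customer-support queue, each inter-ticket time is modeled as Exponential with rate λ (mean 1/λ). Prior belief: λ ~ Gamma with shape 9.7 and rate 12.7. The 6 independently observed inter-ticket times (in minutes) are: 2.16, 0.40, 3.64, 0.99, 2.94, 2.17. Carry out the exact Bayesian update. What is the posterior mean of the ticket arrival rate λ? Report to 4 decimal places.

With a Gamma(shape α, rate β) prior on the exponential rate λ, the posterior after n observations with total T = Σxᵢ is Gamma(α+n, β+T).
Sum of observations T = 12.30 minutes; n = 6.
Posterior: Gamma(9.7+6, 12.7+12.30) = Gamma(15.7, 25.00).
Posterior mean of λ = α/β = 15.7/25.00 = 0.6280.

0.6280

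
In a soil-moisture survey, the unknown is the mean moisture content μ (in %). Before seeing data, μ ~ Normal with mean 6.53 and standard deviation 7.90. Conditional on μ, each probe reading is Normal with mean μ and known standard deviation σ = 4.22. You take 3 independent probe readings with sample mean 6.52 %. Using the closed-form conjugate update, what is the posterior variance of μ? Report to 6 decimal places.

5.420557

For Normal data with known variance σ², a Normal(μ₀, σ₀²) prior on μ is conjugate. Posterior precision = 1/σ₀² + n/σ²; posterior mean is the precision-weighted average of μ₀ and x̄.
σ₀² = 7.90² = 62.41, σ² = 4.22² = 17.8084; σ² + n·σ₀² = 17.8084 + 3·62.41 = 205.0384.
Posterior precision = 1/σ₀² + n/σ² = 1/62.41 + 3/17.8084 = (σ² + n·σ₀²)/(σ₀²σ²) = 205.0384/(62.41·17.8084); posterior variance σₙ² = σ₀²σ²/(σ² + n·σ₀²) = 62.41·17.8084/205.0384 = 5.420557.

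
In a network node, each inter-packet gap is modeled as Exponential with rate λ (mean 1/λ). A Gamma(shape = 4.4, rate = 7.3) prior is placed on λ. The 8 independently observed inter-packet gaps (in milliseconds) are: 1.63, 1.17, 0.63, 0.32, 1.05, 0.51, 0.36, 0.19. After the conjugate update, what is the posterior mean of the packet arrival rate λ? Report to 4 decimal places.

0.9422

With a Gamma(shape α, rate β) prior on the exponential rate λ, the posterior after n observations with total T = Σxᵢ is Gamma(α+n, β+T).
Sum of observations T = 5.86 milliseconds; n = 8.
Posterior: Gamma(4.4+8, 7.3+5.86) = Gamma(12.4, 13.16).
Posterior mean of λ = α/β = 12.4/13.16 = 0.9422.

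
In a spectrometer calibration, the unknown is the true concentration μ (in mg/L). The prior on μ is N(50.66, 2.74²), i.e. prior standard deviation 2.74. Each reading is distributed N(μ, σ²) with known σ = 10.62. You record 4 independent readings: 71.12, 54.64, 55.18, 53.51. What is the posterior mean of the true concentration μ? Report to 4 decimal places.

52.3322

For Normal data with known variance σ², a Normal(μ₀, σ₀²) prior on μ is conjugate. Posterior precision = 1/σ₀² + n/σ²; posterior mean is the precision-weighted average of μ₀ and x̄.
Σxᵢ = 71.12 + 54.64 + 55.18 + 53.51 = 234.45, so n·x̄ = 234.45.
σ₀² = 2.74² = 7.5076, σ² = 10.62² = 112.7844; σ² + n·σ₀² = 112.7844 + 4·7.5076 = 142.8148.
Posterior mean = (μ₀/σ₀² + n·x̄/σ²)/(1/σ₀² + n/σ²) = (σ²·μ₀ + σ₀²·n·x̄)/(σ² + n·σ₀²) = (112.7844·50.66 + 7.5076·234.45)/142.8148 = 7473.814524/142.8148 = 52.3322.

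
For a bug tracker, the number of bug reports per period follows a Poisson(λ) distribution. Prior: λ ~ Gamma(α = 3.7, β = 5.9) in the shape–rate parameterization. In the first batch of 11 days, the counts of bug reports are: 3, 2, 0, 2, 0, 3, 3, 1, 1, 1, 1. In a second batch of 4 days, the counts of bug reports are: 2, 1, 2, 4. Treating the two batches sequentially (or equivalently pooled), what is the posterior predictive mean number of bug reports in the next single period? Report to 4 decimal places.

With a Gamma(shape α, rate β) prior, the Poisson likelihood is conjugate: the posterior is Gamma(α + ΣXᵢ, β + n).
Batch 1: sum of counts S = 17 over n = 11 days.
After batch 1: Gamma(α+S, β+n) = Gamma(3.7+17, 5.9+11) = Gamma(20.7, 16.9).
Batch 2: sum of counts S = 9 over n = 4 days.
After batch 2: Gamma(α+S, β+n) = Gamma(20.7+9, 16.9+4) = Gamma(29.7, 20.9).
The predictive distribution for one future period is NegBinom with mean α/β = 1.4211.

1.4211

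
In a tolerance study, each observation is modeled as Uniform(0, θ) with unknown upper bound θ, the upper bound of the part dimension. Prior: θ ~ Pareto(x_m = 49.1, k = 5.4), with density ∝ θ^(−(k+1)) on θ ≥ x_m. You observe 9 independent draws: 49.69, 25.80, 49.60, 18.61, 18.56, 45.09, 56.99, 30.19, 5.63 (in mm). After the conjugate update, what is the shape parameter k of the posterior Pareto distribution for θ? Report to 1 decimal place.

A Pareto(scale x_m, shape k) prior on the upper bound θ of Uniform(0, θ) is conjugate: posterior is Pareto(max(x_m, max xᵢ), k + n).
Sample maximum = 56.99; prior scale x_m = 49.1 → posterior scale = max = 56.99.
Posterior shape = 5.4 + 9 = 14.4.
Posterior shape k = 14.4.

14.4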